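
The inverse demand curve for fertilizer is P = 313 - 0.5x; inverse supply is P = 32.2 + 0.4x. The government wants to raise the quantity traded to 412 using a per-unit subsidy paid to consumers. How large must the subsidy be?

At x = 412, from the demand curve buyers pay Pb = 313 − 0.5·412 = 107; from the supply curve sellers need Ps = 32.2 + 0.4·412 = 197.
The subsidy must fill the gap: s = Ps − Pb = 197 − 107 = 90.

Required subsidy s = 90 per unit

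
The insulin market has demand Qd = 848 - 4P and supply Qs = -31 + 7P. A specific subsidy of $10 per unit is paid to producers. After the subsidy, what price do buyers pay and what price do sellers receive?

Pre-subsidy: 848 - 4P = -31 + 7P gives P* = 879/11, Q* = 5812/11.
With the subsidy, sellers receive Ps = Pb + 10 for each unit, where Pb is the price buyers pay.
Supply in terms of Pb becomes Qs = -31 + 7(Pb + 10) = 39 + 7Pb. Setting this equal to demand: 848 - 4Pb = 39 + 7Pb, so Pb = 809/11.
Sellers receive Ps = 809/11 + 10 = 919/11; Q' = 848 − 4·(809/11) = 6092/11.

Buyers pay 809/11; sellers receive 919/11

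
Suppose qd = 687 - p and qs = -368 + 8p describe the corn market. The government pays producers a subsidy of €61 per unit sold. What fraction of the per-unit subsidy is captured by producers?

Pre-subsidy: 687 - p = -368 + 8p gives p* = 1055/9, q* = 5128/9.
With the subsidy, sellers receive ps = pb + 61 for each unit, where pb is the price buyers pay.
Supply in terms of pb becomes qs = -368 + 8(pb + 61) = 120 + 8pb. Setting this equal to demand: 687 - pb = 120 + 8pb, so pb = 63.
Sellers receive ps = 63 + 61 = 124; q' = 687 − 1·63 = 624.
Buyers' price falls by p* − pb = 1055/9 − 63 = 488/9; sellers' price rises by ps − p* = 124 − 1055/9 = 61/9.
So producers capture (61/9)/61 = 1/9 of each unit of subsidy.

Producer share = 1/9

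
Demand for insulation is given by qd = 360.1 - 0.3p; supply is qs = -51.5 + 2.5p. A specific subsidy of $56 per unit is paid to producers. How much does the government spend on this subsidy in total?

Pre-subsidy: 360.1 - 0.3p = -51.5 + 2.5p gives p* = 147, q* = 316.
With the subsidy, sellers receive ps = pb + 56 for each unit, where pb is the price buyers pay.
Supply in terms of pb becomes qs = -51.5 + 2.5(pb + 56) = 88.5 + 2.5pb. Setting this equal to demand: 360.1 - 0.3pb = 88.5 + 2.5pb, so pb = 97.
Sellers receive ps = 97 + 56 = 153; q' = 360.1 − 0.3·97 = 331.
Government outlay = subsidy × quantity = 56 × 331 = 18536.

Government cost = $18536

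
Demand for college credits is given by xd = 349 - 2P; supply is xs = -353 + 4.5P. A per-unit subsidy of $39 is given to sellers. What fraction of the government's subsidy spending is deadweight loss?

DWL / government spending = 27/187

Pre-subsidy: 349 - 2P = -353 + 4.5P gives P* = 108, x* = 133.
With the subsidy, sellers receive Ps = Pb + 39 for each unit, where Pb is the price buyers pay.
Supply in terms of Pb becomes xs = -353 + 4.5(Pb + 39) = -177.5 + 4.5Pb. Setting this equal to demand: 349 - 2Pb = -177.5 + 4.5Pb, so Pb = 81.
Sellers receive Ps = 81 + 39 = 120; x' = 349 − 2·81 = 187.
ΔCS = ½(133 + 187)(108 − 81) = 4320; ΔPS = ½(133 + 187)(120 − 108) = 1920.
Government spending = 39 × 187 = 7293.
DWL = ½ × 39 × (187 − 133) = 1053; fraction = 1053 / 7293 = 27/187.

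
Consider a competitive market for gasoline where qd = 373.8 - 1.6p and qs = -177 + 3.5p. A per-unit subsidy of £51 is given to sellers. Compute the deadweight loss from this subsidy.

Deadweight loss = £1428

Pre-subsidy: 373.8 - 1.6p = -177 + 3.5p gives p* = 108, q* = 201.
With the subsidy, sellers receive ps = pb + 51 for each unit, where pb is the price buyers pay.
Supply in terms of pb becomes qs = -177 + 3.5(pb + 51) = 1.5 + 3.5pb. Setting this equal to demand: 373.8 - 1.6pb = 1.5 + 3.5pb, so pb = 73.
Sellers receive ps = 73 + 51 = 124; q' = 373.8 − 1.6·73 = 257.
The subsidy expands output by 257 − 201 = 56 past the efficient level; on those units the gap between marginal cost and willingness to pay runs from 0 up to 51.
DWL = ½ × 51 × 56 = 1428.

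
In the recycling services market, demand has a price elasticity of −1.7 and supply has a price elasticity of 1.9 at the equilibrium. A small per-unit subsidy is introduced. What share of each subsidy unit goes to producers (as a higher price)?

For a small subsidy around the equilibrium, the benefit split depends on the relative slopes, which at a point are proportional to the elasticities.
Buyer share = εs/(εs + |εd|) = 1.9/(1.9 + 1.7) = 19/36; seller share = |εd|/(εs + |εd|) = 17/36.
So producers capture 17/36 of the subsidy.

Producer share = 17/36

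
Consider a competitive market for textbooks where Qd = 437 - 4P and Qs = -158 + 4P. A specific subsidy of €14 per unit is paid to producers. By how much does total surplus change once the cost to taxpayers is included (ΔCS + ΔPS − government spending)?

Net change in total surplus = -€196

Pre-subsidy: 437 - 4P = -158 + 4P gives P* = 74.375, Q* = 139.5.
With the subsidy, sellers receive Ps = Pb + 14 for each unit, where Pb is the price buyers pay.
Supply in terms of Pb becomes Qs = -158 + 4(Pb + 14) = -102 + 4Pb. Setting this equal to demand: 437 - 4Pb = -102 + 4Pb, so Pb = 67.375.
Sellers receive Ps = 67.375 + 14 = 81.375; Q' = 437 − 4·67.375 = 167.5.
ΔCS = ½(139.5 + 167.5)(74.375 − 67.375) = 1074.5; ΔPS = ½(139.5 + 167.5)(81.375 − 74.375) = 1074.5.
Government spending = 14 × 167.5 = 2345.
Net change = 1074.5 + 1074.5 − 2345 = -196. The loss equals the DWL triangle ½·14·28.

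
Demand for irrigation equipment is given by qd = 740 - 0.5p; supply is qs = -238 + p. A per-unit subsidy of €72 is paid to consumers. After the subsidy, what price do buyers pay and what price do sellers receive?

Pre-subsidy: 740 - 0.5p = -238 + p gives p* = 652, q* = 414.
With the rebate, buyers effectively pay pb = ps − 72, where ps is the price sellers receive.
Demand in terms of ps becomes qd = 740 − 0.5(ps − 72) = 776 - 0.5ps. Setting this equal to supply: 776 - 0.5ps = -238 + ps, so ps = 676.
Buyers pay pb = 676 − 72 = 604; q' = -238 + 1·676 = 438.

Buyers pay €604; sellers receive €676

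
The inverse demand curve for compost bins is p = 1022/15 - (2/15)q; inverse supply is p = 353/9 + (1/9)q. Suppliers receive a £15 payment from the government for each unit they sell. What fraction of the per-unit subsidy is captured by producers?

Producer share = 5/11

Pre-subsidy: 1022/15 - (2/15)q = 353/9 + (1/9)q gives q* = 1301/11 and p* = 576/11.
With the subsidy, sellers receive ps = pb + 15 for each unit, where pb is the price buyers pay.
On the curves, pb = 1022/15 - (2/15)q and ps = 353/9 + (1/9)q; the wedge ps − pb = 15 gives 353/9 + (1/9)q − (1022/15 - (2/15)q) = 15, so q' = 1976/11.
Then pb = 1022/15 − (2/15)·(1976/11) = 486/11 and ps = 353/9 + (1/9)·(1976/11) = 651/11.
Buyers' price falls by p* − pb = 576/11 − 486/11 = 90/11; sellers' price rises by ps − p* = 651/11 − 576/11 = 75/11.
So producers capture (75/11)/15 = 5/11 of each unit of subsidy.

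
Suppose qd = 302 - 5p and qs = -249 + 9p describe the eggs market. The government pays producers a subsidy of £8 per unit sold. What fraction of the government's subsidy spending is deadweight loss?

DWL / government spending = 60/611

Pre-subsidy: 302 - 5p = -249 + 9p gives p* = 551/14, q* = 1473/14.
With the subsidy, sellers receive ps = pb + 8 for each unit, where pb is the price buyers pay.
Supply in terms of pb becomes qs = -249 + 9(pb + 8) = -177 + 9pb. Setting this equal to demand: 302 - 5pb = -177 + 9pb, so pb = 479/14.
Sellers receive ps = 479/14 + 8 = 591/14; q' = 302 − 5·(479/14) = 1833/14.
ΔCS = ½(1473/14 + 1833/14)(551/14 − 479/14) = 29754/49; ΔPS = ½(1473/14 + 1833/14)(591/14 − 551/14) = 16530/49.
Government spending = 8 × 1833/14 = 7332/7.
DWL = ½ × 8 × (1833/14 − 1473/14) = 720/7; fraction = (720/7) / (7332/7) = 60/611.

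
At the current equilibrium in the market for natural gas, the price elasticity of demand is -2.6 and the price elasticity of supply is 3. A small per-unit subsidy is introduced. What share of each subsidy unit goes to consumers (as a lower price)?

Consumer share = 15/28

For a small subsidy around the equilibrium, the benefit split depends on the relative slopes, which at a point are proportional to the elasticities.
Buyer share = εs/(εs + |εd|) = 3/(3 + 2.6) = 15/28; seller share = |εd|/(εs + |εd|) = 13/28.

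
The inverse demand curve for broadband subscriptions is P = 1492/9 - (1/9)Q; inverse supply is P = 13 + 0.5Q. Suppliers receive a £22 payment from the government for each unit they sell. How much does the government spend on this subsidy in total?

Pre-subsidy: 1492/9 - (1/9)Q = 13 + 0.5Q gives Q* = 250 and P* = 138.
With the subsidy, sellers receive Ps = Pb + 22 for each unit, where Pb is the price buyers pay.
On the curves, Pb = 1492/9 - (1/9)Q and Ps = 13 + 0.5Q; the wedge Ps − Pb = 22 gives 13 + 0.5Q − (1492/9 - (1/9)Q) = 22, so Q' = 286.
Then Pb = 1492/9 − (1/9)·286 = 134 and Ps = 13 + 0.5·286 = 156.
Government outlay = subsidy × quantity = 22 × 286 = 6292.

Government cost = £6292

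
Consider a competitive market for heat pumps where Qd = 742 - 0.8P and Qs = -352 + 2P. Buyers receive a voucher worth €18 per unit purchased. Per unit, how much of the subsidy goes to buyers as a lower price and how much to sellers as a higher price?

Pre-subsidy: 742 - 0.8P = -352 + 2P gives P* = 2735/7, Q* = 3006/7.
With the rebate, buyers effectively pay Pb = Ps − 18, where Ps is the price sellers receive.
Demand in terms of Ps becomes Qd = 742 − 0.8(Ps − 18) = 756.4 - 0.8Ps. Setting this equal to supply: 756.4 - 0.8Ps = -352 + 2Ps, so Ps = 2771/7.
Buyers pay Pb = 2771/7 − 18 = 2645/7; Q' = -352 + 2·(2771/7) = 3078/7.
Buyers' price falls by P* − Pb = 2735/7 − 2645/7 = 90/7; sellers' price rises by Ps − P* = 2771/7 − 2735/7 = 36/7.

Buyers gain 90/7 per unit; sellers gain 36/7 per unit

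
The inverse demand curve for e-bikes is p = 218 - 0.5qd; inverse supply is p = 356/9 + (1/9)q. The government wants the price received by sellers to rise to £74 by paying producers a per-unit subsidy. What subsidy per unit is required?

Required subsidy s = £11 per unit

At a seller price of 74, quantity supplied is -356 + 9·74 = 310.
Buyers absorb 310 only when they pay pb = 218 − 0.5·310 = 63.
s = ps − pb = 74 − 63 = 11.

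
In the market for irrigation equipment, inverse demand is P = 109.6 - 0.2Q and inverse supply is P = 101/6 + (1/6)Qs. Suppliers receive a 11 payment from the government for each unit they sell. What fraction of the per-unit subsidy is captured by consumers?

Pre-subsidy: 109.6 - 0.2Q = 101/6 + (1/6)Q gives Q* = 253 and P* = 59.
With the subsidy, sellers receive Ps = Pb + 11 for each unit, where Pb is the price buyers pay.
On the curves, Pb = 109.6 - 0.2Q and Ps = 101/6 + (1/6)Q; the wedge Ps − Pb = 11 gives 101/6 + (1/6)Q − (109.6 - 0.2Q) = 11, so Q' = 283.
Then Pb = 109.6 − 0.2·283 = 53 and Ps = 101/6 + (1/6)·283 = 64.
Buyers' price falls by P* − Pb = 59 − 53 = 6; sellers' price rises by Ps − P* = 64 − 59 = 5.
So consumers capture 6/11 = 6/11 of each unit of subsidy.

Consumer share = 6/11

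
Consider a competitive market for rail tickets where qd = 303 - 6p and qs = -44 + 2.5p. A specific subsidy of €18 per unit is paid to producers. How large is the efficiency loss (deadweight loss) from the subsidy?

Deadweight loss = 4860/17

Pre-subsidy: 303 - 6p = -44 + 2.5p gives p* = 694/17, q* = 987/17.
With the subsidy, sellers receive ps = pb + 18 for each unit, where pb is the price buyers pay.
Supply in terms of pb becomes qs = -44 + 2.5(pb + 18) = 1 + 2.5pb. Setting this equal to demand: 303 - 6pb = 1 + 2.5pb, so pb = 604/17.
Sellers receive ps = 604/17 + 18 = 910/17; q' = 303 − 6·(604/17) = 1527/17.
The subsidy expands output by 1527/17 − 987/17 = 540/17 past the efficient level; on those units the gap between marginal cost and willingness to pay runs from 0 up to 18.
DWL = ½ × 18 × 540/17 = 4860/17.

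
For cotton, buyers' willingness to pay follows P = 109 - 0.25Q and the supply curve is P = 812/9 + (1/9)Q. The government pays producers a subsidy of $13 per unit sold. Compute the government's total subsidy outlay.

Government cost = $1144

Pre-subsidy: 109 - 0.25Q = 812/9 + (1/9)Q gives Q* = 52 and P* = 96.
With the subsidy, sellers receive Ps = Pb + 13 for each unit, where Pb is the price buyers pay.
On the curves, Pb = 109 - 0.25Q and Ps = 812/9 + (1/9)Q; the wedge Ps − Pb = 13 gives 812/9 + (1/9)Q − (109 - 0.25Q) = 13, so Q' = 88.
Then Pb = 109 − 0.25·88 = 87 and Ps = 812/9 + (1/9)·88 = 100.
Government outlay = subsidy × quantity = 13 × 88 = 1144.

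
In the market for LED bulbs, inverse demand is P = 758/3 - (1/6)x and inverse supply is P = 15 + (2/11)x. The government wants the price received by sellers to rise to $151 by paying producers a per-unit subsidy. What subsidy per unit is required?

At a seller price of 151, quantity supplied is -82.5 + 5.5·151 = 748.
Buyers absorb 748 only when they pay Pb = 758/3 − (1/6)·748 = 128.
s = Ps − Pb = 151 − 128 = 23.

Required subsidy s = $23 per unit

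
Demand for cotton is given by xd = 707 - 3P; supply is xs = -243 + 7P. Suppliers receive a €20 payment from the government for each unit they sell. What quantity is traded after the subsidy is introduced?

Pre-subsidy: 707 - 3P = -243 + 7P gives P* = 95, x* = 422.
With the subsidy, sellers receive Ps = Pb + 20 for each unit, where Pb is the price buyers pay.
Supply in terms of Pb becomes xs = -243 + 7(Pb + 20) = -103 + 7Pb. Setting this equal to demand: 707 - 3Pb = -103 + 7Pb, so Pb = 81.
Sellers receive Ps = 81 + 20 = 101; x' = 707 − 3·81 = 464.

x' = 464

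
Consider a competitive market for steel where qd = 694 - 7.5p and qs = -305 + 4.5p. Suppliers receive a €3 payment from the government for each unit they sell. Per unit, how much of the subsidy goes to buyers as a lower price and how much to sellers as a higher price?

Buyers gain €1.125 per unit; sellers gain €1.875 per unit

Pre-subsidy: 694 - 7.5p = -305 + 4.5p gives p* = 83.25, q* = 69.625.
With the subsidy, sellers receive ps = pb + 3 for each unit, where pb is the price buyers pay.
Supply in terms of pb becomes qs = -305 + 4.5(pb + 3) = -291.5 + 4.5pb. Setting this equal to demand: 694 - 7.5pb = -291.5 + 4.5pb, so pb = 82.125.
Sellers receive ps = 82.125 + 3 = 85.125; q' = 694 − 7.5·82.125 = 78.0625.
Buyers' price falls by p* − pb = 83.25 − 82.125 = 1.125; sellers' price rises by ps − p* = 85.125 − 83.25 = 1.875.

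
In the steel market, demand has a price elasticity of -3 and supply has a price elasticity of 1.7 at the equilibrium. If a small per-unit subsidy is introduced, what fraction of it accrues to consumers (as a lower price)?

For a small subsidy around the equilibrium, the benefit split depends on the relative slopes, which at a point are proportional to the elasticities.
Buyer share = εs/(εs + |εd|) = 1.7/(1.7 + 3) = 17/47; seller share = |εd|/(εs + |εd|) = 30/47.

Consumer share = 17/47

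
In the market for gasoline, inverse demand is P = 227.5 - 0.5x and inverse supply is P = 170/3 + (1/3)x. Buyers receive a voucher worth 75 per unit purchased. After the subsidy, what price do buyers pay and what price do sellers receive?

Buyers pay 80; sellers receive 155

Pre-subsidy: 227.5 - 0.5x = 170/3 + (1/3)x gives x* = 205 and P* = 125.
With the rebate, buyers effectively pay Pb = Ps − 75, where Ps is the price sellers receive.
On the curves, Pb = 227.5 - 0.5x and Ps = 170/3 + (1/3)x; the wedge Ps − Pb = 75 gives 170/3 + (1/3)x − (227.5 - 0.5x) = 75, so x' = 295.
Then Pb = 227.5 − 0.5·295 = 80 and Ps = 170/3 + (1/3)·295 = 155.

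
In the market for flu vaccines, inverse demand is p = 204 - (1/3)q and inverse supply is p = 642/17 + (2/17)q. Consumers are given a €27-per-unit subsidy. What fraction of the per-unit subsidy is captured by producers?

Pre-subsidy: 204 - (1/3)q = 642/17 + (2/17)q gives q* = 8478/23 and p* = 1866/23.
With the rebate, buyers effectively pay pb = ps − 27, where ps is the price sellers receive.
On the curves, pb = 204 - (1/3)q and ps = 642/17 + (2/17)q; the wedge ps − pb = 27 gives 642/17 + (2/17)q − (204 - (1/3)q) = 27, so q' = 9855/23.
Then pb = 204 − (1/3)·(9855/23) = 1407/23 and ps = 642/17 + (2/17)·(9855/23) = 2028/23.
Buyers' price falls by p* − pb = 1866/23 − 1407/23 = 459/23; sellers' price rises by ps − p* = 2028/23 − 1866/23 = 162/23.
So producers capture (162/23)/27 = 6/23 of each unit of subsidy.

Producer share = 6/23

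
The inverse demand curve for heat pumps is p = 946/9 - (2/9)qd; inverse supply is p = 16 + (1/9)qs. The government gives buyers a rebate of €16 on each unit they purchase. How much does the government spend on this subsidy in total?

Pre-subsidy: 946/9 - (2/9)q = 16 + (1/9)q gives q* = 802/3 and p* = 1234/27.
With the rebate, buyers effectively pay pb = ps − 16, where ps is the price sellers receive.
On the curves, pb = 946/9 - (2/9)q and ps = 16 + (1/9)q; the wedge ps − pb = 16 gives 16 + (1/9)q − (946/9 - (2/9)q) = 16, so q' = 946/3.
Then pb = 946/9 − (2/9)·(946/3) = 946/27 and ps = 16 + (1/9)·(946/3) = 1378/27.
Government outlay = subsidy × quantity = 16 × 946/3 = 15136/3.

Government cost = 15136/3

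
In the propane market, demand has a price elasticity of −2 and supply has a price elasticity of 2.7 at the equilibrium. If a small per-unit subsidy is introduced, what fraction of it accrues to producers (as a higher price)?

Producer share = 20/47

For a small subsidy around the equilibrium, the benefit split depends on the relative slopes, which at a point are proportional to the elasticities.
Buyer share = εs/(εs + |εd|) = 2.7/(2.7 + 2) = 27/47; seller share = |εd|/(εs + |εd|) = 20/47.
So producers capture 20/47 of the subsidy.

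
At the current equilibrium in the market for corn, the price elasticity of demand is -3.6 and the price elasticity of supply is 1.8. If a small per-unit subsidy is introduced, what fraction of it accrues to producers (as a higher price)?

For a small subsidy around the equilibrium, the benefit split depends on the relative slopes, which at a point are proportional to the elasticities.
Buyer share = εs/(εs + |εd|) = 1.8/(1.8 + 3.6) = 1/3; seller share = |εd|/(εs + |εd|) = 2/3.
So producers capture 2/3 of the subsidy.

Producer share = 2/3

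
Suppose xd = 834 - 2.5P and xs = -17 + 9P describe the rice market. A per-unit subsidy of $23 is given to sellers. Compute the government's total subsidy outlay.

Pre-subsidy: 834 - 2.5P = -17 + 9P gives P* = 74, x* = 649.
With the subsidy, sellers receive Ps = Pb + 23 for each unit, where Pb is the price buyers pay.
Supply in terms of Pb becomes xs = -17 + 9(Pb + 23) = 190 + 9Pb. Setting this equal to demand: 834 - 2.5Pb = 190 + 9Pb, so Pb = 56.
Sellers receive Ps = 56 + 23 = 79; x' = 834 − 2.5·56 = 694.
Government outlay = subsidy × quantity = 23 × 694 = 15962.

Government cost = $15962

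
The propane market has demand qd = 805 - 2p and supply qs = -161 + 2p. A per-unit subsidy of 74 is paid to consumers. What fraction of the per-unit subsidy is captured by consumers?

Consumer share = 0.5

Pre-subsidy: 805 - 2p = -161 + 2p gives p* = 241.5, q* = 322.
With the rebate, buyers effectively pay pb = ps − 74, where ps is the price sellers receive.
Demand in terms of ps becomes qd = 805 − 2(ps − 74) = 953 - 2ps. Setting this equal to supply: 953 - 2ps = -161 + 2ps, so ps = 278.5.
Buyers pay pb = 278.5 − 74 = 204.5; q' = -161 + 2·278.5 = 396.
Buyers' price falls by p* − pb = 241.5 − 204.5 = 37; sellers' price rises by ps − p* = 278.5 − 241.5 = 37.
So consumers capture 37/74 = 0.5 of each unit of subsidy.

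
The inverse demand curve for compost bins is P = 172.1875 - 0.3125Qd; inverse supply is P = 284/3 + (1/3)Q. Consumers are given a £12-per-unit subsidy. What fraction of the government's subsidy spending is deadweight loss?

Pre-subsidy: 172.1875 - 0.3125Q = 284/3 + (1/3)Q gives Q* = 3721/31 and P* = 4175/31.
With the rebate, buyers effectively pay Pb = Ps − 12, where Ps is the price sellers receive.
On the curves, Pb = 172.1875 - 0.3125Q and Ps = 284/3 + (1/3)Q; the wedge Ps − Pb = 12 gives 284/3 + (1/3)Q − (172.1875 - 0.3125Q) = 12, so Q' = 4297/31.
Then Pb = 172.1875 − 0.3125·(4297/31) = 3995/31 and Ps = 284/3 + (1/3)·(4297/31) = 4367/31.
ΔCS = ½(3721/31 + 4297/31)(4175/31 − 3995/31) = 721620/961; ΔPS = ½(3721/31 + 4297/31)(4367/31 − 4175/31) = 769728/961.
Government spending = 12 × 4297/31 = 51564/31.
DWL = ½ × 12 × (4297/31 − 3721/31) = 3456/31; fraction = (3456/31) / (51564/31) = 288/4297.

DWL / government spending = 288/4297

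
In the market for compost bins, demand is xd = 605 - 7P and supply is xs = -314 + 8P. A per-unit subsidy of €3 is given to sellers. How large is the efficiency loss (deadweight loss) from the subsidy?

Deadweight loss = €16.8

Pre-subsidy: 605 - 7P = -314 + 8P gives P* = 919/15, x* = 2642/15.
With the subsidy, sellers receive Ps = Pb + 3 for each unit, where Pb is the price buyers pay.
Supply in terms of Pb becomes xs = -314 + 8(Pb + 3) = -290 + 8Pb. Setting this equal to demand: 605 - 7Pb = -290 + 8Pb, so Pb = 179/3.
Sellers receive Ps = 179/3 + 3 = 188/3; x' = 605 − 7·(179/3) = 562/3.
The subsidy expands output by 562/3 − 2642/15 = 11.2 past the efficient level; on those units the gap between marginal cost and willingness to pay runs from 0 up to 3.
DWL = ½ × 3 × 11.2 = 16.8.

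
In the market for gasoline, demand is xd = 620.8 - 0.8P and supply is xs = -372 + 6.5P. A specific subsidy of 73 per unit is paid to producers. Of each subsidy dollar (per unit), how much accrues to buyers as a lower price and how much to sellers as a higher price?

Buyers gain 65 per unit; sellers gain 8 per unit

Pre-subsidy: 620.8 - 0.8P = -372 + 6.5P gives P* = 136, x* = 512.
With the subsidy, sellers receive Ps = Pb + 73 for each unit, where Pb is the price buyers pay.
Supply in terms of Pb becomes xs = -372 + 6.5(Pb + 73) = 102.5 + 6.5Pb. Setting this equal to demand: 620.8 - 0.8Pb = 102.5 + 6.5Pb, so Pb = 71.
Sellers receive Ps = 71 + 73 = 144; x' = 620.8 − 0.8·71 = 564.
Buyers' price falls by P* − Pb = 136 − 71 = 65; sellers' price rises by Ps − P* = 144 − 136 = 8.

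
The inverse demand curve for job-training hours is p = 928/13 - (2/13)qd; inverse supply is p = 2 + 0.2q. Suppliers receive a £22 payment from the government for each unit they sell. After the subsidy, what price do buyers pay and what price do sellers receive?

Pre-subsidy: 928/13 - (2/13)q = 2 + 0.2q gives q* = 4510/23 and p* = 948/23.
With the subsidy, sellers receive ps = pb + 22 for each unit, where pb is the price buyers pay.
On the curves, pb = 928/13 - (2/13)q and ps = 2 + 0.2q; the wedge ps − pb = 22 gives 2 + 0.2q − (928/13 - (2/13)q) = 22, so q' = 5940/23.
Then pb = 928/13 − (2/13)·(5940/23) = 728/23 and ps = 2 + 0.2·(5940/23) = 1234/23.

Buyers pay 728/23; sellers receive 1234/23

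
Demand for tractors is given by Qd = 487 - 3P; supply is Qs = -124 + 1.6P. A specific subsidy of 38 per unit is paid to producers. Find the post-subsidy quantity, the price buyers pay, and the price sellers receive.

Q' = 2948/23; buyers pay 2751/23; sellers receive 3625/23

Pre-subsidy: 487 - 3P = -124 + 1.6P gives P* = 3055/23, Q* = 2036/23.
With the subsidy, sellers receive Ps = Pb + 38 for each unit, where Pb is the price buyers pay.
Supply in terms of Pb becomes Qs = -124 + 1.6(Pb + 38) = -63.2 + 1.6Pb. Setting this equal to demand: 487 - 3Pb = -63.2 + 1.6Pb, so Pb = 2751/23.
Sellers receive Ps = 2751/23 + 38 = 3625/23; Q' = 487 − 3·(2751/23) = 2948/23.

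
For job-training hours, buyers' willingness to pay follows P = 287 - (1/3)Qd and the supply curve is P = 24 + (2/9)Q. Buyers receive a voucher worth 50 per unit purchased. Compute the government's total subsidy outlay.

Government cost = 28170

Pre-subsidy: 287 - (1/3)Q = 24 + (2/9)Q gives Q* = 473.4 and P* = 129.2.
With the rebate, buyers effectively pay Pb = Ps − 50, where Ps is the price sellers receive.
On the curves, Pb = 287 - (1/3)Q and Ps = 24 + (2/9)Q; the wedge Ps − Pb = 50 gives 24 + (2/9)Q − (287 - (1/3)Q) = 50, so Q' = 563.4.
Then Pb = 287 − (1/3)·563.4 = 99.2 and Ps = 24 + (2/9)·563.4 = 149.2.
Government outlay = subsidy × quantity = 50 × 563.4 = 28170.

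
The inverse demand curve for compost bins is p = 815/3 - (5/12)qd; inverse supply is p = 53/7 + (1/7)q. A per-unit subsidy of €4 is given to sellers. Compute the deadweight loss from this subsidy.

Pre-subsidy: 815/3 - (5/12)q = 53/7 + (1/7)q gives q* = 472 and p* = 75.
With the subsidy, sellers receive ps = pb + 4 for each unit, where pb is the price buyers pay.
On the curves, pb = 815/3 - (5/12)q and ps = 53/7 + (1/7)q; the wedge ps − pb = 4 gives 53/7 + (1/7)q − (815/3 - (5/12)q) = 4, so q' = 22520/47.
Then pb = 815/3 − (5/12)·(22520/47) = 3385/47 and ps = 53/7 + (1/7)·(22520/47) = 3573/47.
The subsidy expands output by 22520/47 − 472 = 336/47 past the efficient level; on those units the gap between marginal cost and willingness to pay runs from 0 up to 4.
DWL = ½ × 4 × 336/47 = 672/47.

Deadweight loss = 672/47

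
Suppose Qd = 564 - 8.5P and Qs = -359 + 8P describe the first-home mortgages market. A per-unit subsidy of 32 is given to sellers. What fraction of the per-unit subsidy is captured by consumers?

Pre-subsidy: 564 - 8.5P = -359 + 8P gives P* = 1846/33, Q* = 2921/33.
With the subsidy, sellers receive Ps = Pb + 32 for each unit, where Pb is the price buyers pay.
Supply in terms of Pb becomes Qs = -359 + 8(Pb + 32) = -103 + 8Pb. Setting this equal to demand: 564 - 8.5Pb = -103 + 8Pb, so Pb = 1334/33.
Sellers receive Ps = 1334/33 + 32 = 2390/33; Q' = 564 − 8.5·(1334/33) = 7273/33.
Buyers' price falls by P* − Pb = 1846/33 − 1334/33 = 512/33; sellers' price rises by Ps − P* = 2390/33 − 1846/33 = 544/33.
So consumers capture (512/33)/32 = 16/33 of each unit of subsidy.

Consumer share = 16/33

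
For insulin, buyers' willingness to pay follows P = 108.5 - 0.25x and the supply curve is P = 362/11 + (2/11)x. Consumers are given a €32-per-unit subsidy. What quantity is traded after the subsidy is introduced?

Pre-subsidy: 108.5 - 0.25x = 362/11 + (2/11)x gives x* = 3326/19 and P* = 1230/19.
With the rebate, buyers effectively pay Pb = Ps − 32, where Ps is the price sellers receive.
On the curves, Pb = 108.5 - 0.25x and Ps = 362/11 + (2/11)x; the wedge Ps − Pb = 32 gives 362/11 + (2/11)x − (108.5 - 0.25x) = 32, so x' = 4734/19.
Then Pb = 108.5 − 0.25·(4734/19) = 878/19 and Ps = 362/11 + (2/11)·(4734/19) = 1486/19.

x' = 4734/19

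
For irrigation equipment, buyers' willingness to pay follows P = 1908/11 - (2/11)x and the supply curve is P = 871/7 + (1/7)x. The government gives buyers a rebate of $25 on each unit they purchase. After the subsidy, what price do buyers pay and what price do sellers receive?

Pre-subsidy: 1908/11 - (2/11)x = 871/7 + (1/7)x gives x* = 151 and P* = 146.
With the rebate, buyers effectively pay Pb = Ps − 25, where Ps is the price sellers receive.
On the curves, Pb = 1908/11 - (2/11)x and Ps = 871/7 + (1/7)x; the wedge Ps − Pb = 25 gives 871/7 + (1/7)x − (1908/11 - (2/11)x) = 25, so x' = 228.
Then Pb = 1908/11 − (2/11)·228 = 132 and Ps = 871/7 + (1/7)·228 = 157.

Buyers pay $132; sellers receive $157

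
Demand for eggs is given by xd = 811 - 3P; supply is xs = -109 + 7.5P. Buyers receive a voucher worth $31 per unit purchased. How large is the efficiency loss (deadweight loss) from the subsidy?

Deadweight loss = 14415/14

Pre-subsidy: 811 - 3P = -109 + 7.5P gives P* = 1840/21, x* = 3837/7.
With the rebate, buyers effectively pay Pb = Ps − 31, where Ps is the price sellers receive.
Demand in terms of Ps becomes xd = 811 − 3(Ps − 31) = 904 - 3Ps. Setting this equal to supply: 904 - 3Ps = -109 + 7.5Ps, so Ps = 2026/21.
Buyers pay Pb = 2026/21 − 31 = 1375/21; x' = -109 + 7.5·(2026/21) = 4302/7.
The subsidy expands output by 4302/7 − 3837/7 = 465/7 past the efficient level; on those units the gap between marginal cost and willingness to pay runs from 0 up to 31.
DWL = ½ × 31 × 465/7 = 14415/14.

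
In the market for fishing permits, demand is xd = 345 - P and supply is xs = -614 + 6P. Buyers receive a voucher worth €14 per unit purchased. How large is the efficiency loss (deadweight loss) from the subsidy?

Pre-subsidy: 345 - P = -614 + 6P gives P* = 137, x* = 208.
With the rebate, buyers effectively pay Pb = Ps − 14, where Ps is the price sellers receive.
Demand in terms of Ps becomes xd = 345 − 1(Ps − 14) = 359 - Ps. Setting this equal to supply: 359 - Ps = -614 + 6Ps, so Ps = 139.
Buyers pay Pb = 139 − 14 = 125; x' = -614 + 6·139 = 220.
The subsidy expands output by 220 − 208 = 12 past the efficient level; on those units the gap between marginal cost and willingness to pay runs from 0 up to 14.
DWL = ½ × 14 × 12 = 84.

Deadweight loss = €84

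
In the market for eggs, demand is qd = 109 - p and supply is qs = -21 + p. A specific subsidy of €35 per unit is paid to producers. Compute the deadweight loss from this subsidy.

Pre-subsidy: 109 - p = -21 + p gives p* = 65, q* = 44.
With the subsidy, sellers receive ps = pb + 35 for each unit, where pb is the price buyers pay.
Supply in terms of pb becomes qs = -21 + 1(pb + 35) = 14 + pb. Setting this equal to demand: 109 - pb = 14 + pb, so pb = 47.5.
Sellers receive ps = 47.5 + 35 = 82.5; q' = 109 − 1·47.5 = 61.5.
The subsidy expands output by 61.5 − 44 = 17.5 past the efficient level; on those units the gap between marginal cost and willingness to pay runs from 0 up to 35.
DWL = ½ × 35 × 17.5 = 306.25.

Deadweight loss = €306.25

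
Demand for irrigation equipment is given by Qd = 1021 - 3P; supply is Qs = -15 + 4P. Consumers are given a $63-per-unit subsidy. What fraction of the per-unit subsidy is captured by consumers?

Consumer share = 4/7

Pre-subsidy: 1021 - 3P = -15 + 4P gives P* = 148, Q* = 577.
With the rebate, buyers effectively pay Pb = Ps − 63, where Ps is the price sellers receive.
Demand in terms of Ps becomes Qd = 1021 − 3(Ps − 63) = 1210 - 3Ps. Setting this equal to supply: 1210 - 3Ps = -15 + 4Ps, so Ps = 175.
Buyers pay Pb = 175 − 63 = 112; Q' = -15 + 4·175 = 685.
Buyers' price falls by P* − Pb = 148 − 112 = 36; sellers' price rises by Ps − P* = 175 − 148 = 27.
So consumers capture 36/63 = 4/7 of each unit of subsidy.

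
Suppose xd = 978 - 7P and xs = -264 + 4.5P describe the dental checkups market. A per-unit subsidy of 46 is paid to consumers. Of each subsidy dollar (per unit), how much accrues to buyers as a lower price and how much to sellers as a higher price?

Pre-subsidy: 978 - 7P = -264 + 4.5P gives P* = 108, x* = 222.
With the rebate, buyers effectively pay Pb = Ps − 46, where Ps is the price sellers receive.
Demand in terms of Ps becomes xd = 978 − 7(Ps − 46) = 1300 - 7Ps. Setting this equal to supply: 1300 - 7Ps = -264 + 4.5Ps, so Ps = 136.
Buyers pay Pb = 136 − 46 = 90; x' = -264 + 4.5·136 = 348.
Buyers' price falls by P* − Pb = 108 − 90 = 18; sellers' price rises by Ps − P* = 136 − 108 = 28.

Buyers gain 18 per unit; sellers gain 28 per unit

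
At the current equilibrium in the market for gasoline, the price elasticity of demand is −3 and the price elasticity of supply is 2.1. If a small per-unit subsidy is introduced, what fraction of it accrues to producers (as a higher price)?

Producer share = 10/17

For a small subsidy around the equilibrium, the benefit split depends on the relative slopes, which at a point are proportional to the elasticities.
Buyer share = εs/(εs + |εd|) = 2.1/(2.1 + 3) = 7/17; seller share = |εd|/(εs + |εd|) = 10/17.
So producers capture 10/17 of the subsidy.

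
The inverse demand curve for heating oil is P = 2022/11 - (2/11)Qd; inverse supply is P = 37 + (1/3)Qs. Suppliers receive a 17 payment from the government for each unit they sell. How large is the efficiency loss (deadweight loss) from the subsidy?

Pre-subsidy: 2022/11 - (2/11)Q = 37 + (1/3)Q gives Q* = 285 and P* = 132.
With the subsidy, sellers receive Ps = Pb + 17 for each unit, where Pb is the price buyers pay.
On the curves, Pb = 2022/11 - (2/11)Q and Ps = 37 + (1/3)Q; the wedge Ps − Pb = 17 gives 37 + (1/3)Q − (2022/11 - (2/11)Q) = 17, so Q' = 318.
Then Pb = 2022/11 − (2/11)·318 = 126 and Ps = 37 + (1/3)·318 = 143.
The subsidy expands output by 318 − 285 = 33 past the efficient level; on those units the gap between marginal cost and willingness to pay runs from 0 up to 17.
DWL = ½ × 17 × 33 = 280.5.

Deadweight loss = 280.5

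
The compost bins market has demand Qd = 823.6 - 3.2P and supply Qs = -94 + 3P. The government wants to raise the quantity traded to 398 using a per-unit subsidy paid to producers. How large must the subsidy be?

At Q = 398, invert demand for the buyer price: Pb = (823.6 − 398)/3.2 = 133; invert supply for the seller price: Ps = (398 − (-94))/3 = 164.
The subsidy must fill the gap: s = Ps − Pb = 164 − 133 = 31.

Required subsidy s = 31 per unit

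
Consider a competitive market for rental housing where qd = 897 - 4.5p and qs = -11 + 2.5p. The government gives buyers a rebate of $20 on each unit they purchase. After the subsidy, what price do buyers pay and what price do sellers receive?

Pre-subsidy: 897 - 4.5p = -11 + 2.5p gives p* = 908/7, q* = 2193/7.
With the rebate, buyers effectively pay pb = ps − 20, where ps is the price sellers receive.
Demand in terms of ps becomes qd = 897 − 4.5(ps − 20) = 987 - 4.5ps. Setting this equal to supply: 987 - 4.5ps = -11 + 2.5ps, so ps = 998/7.
Buyers pay pb = 998/7 − 20 = 858/7; q' = -11 + 2.5·(998/7) = 2418/7.

Buyers pay 858/7; sellers receive 998/7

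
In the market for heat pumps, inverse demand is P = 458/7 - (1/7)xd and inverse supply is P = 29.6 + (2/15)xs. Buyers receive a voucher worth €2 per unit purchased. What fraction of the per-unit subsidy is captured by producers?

Pre-subsidy: 458/7 - (1/7)x = 29.6 + (2/15)x gives x* = 3762/29 and P* = 1360/29.
With the rebate, buyers effectively pay Pb = Ps − 2, where Ps is the price sellers receive.
On the curves, Pb = 458/7 - (1/7)x and Ps = 29.6 + (2/15)x; the wedge Ps − Pb = 2 gives 29.6 + (2/15)x − (458/7 - (1/7)x) = 2, so x' = 3972/29.
Then Pb = 458/7 − (1/7)·(3972/29) = 1330/29 and Ps = 29.6 + (2/15)·(3972/29) = 1388/29.
Buyers' price falls by P* − Pb = 1360/29 − 1330/29 = 30/29; sellers' price rises by Ps − P* = 1388/29 − 1360/29 = 28/29.
So producers capture (28/29)/2 = 14/29 of each unit of subsidy.

Producer share = 14/29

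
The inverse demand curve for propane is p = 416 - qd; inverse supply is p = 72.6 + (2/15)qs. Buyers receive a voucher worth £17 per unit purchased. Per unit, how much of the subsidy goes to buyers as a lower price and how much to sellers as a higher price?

Pre-subsidy: 416 - q = 72.6 + (2/15)q gives q* = 303 and p* = 113.
With the rebate, buyers effectively pay pb = ps − 17, where ps is the price sellers receive.
On the curves, pb = 416 - q and ps = 72.6 + (2/15)q; the wedge ps − pb = 17 gives 72.6 + (2/15)q − (416 - q) = 17, so q' = 318.
Then pb = 416 − 1·318 = 98 and ps = 72.6 + (2/15)·318 = 115.
Buyers' price falls by p* − pb = 113 − 98 = 15; sellers' price rises by ps − p* = 115 − 113 = 2.

Buyers gain £15 per unit; sellers gain £2 per unit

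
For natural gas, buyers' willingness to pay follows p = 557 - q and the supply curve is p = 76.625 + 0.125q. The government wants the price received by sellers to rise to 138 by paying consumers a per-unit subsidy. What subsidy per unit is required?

Required subsidy s = 72 per unit

At a seller price of 138, quantity supplied is -613 + 8·138 = 491.
Buyers absorb 491 only when they pay pb = 557 − 1·491 = 66.
s = ps − pb = 138 − 66 = 72.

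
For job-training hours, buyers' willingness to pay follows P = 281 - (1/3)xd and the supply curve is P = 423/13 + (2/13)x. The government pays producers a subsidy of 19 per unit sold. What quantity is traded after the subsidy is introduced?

x' = 549

Pre-subsidy: 281 - (1/3)x = 423/13 + (2/13)x gives x* = 510 and P* = 111.
With the subsidy, sellers receive Ps = Pb + 19 for each unit, where Pb is the price buyers pay.
On the curves, Pb = 281 - (1/3)x and Ps = 423/13 + (2/13)x; the wedge Ps − Pb = 19 gives 423/13 + (2/13)x − (281 - (1/3)x) = 19, so x' = 549.
Then Pb = 281 − (1/3)·549 = 98 and Ps = 423/13 + (2/13)·549 = 117.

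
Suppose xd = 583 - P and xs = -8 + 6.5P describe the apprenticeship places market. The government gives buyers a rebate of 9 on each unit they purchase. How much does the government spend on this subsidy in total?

Pre-subsidy: 583 - P = -8 + 6.5P gives P* = 78.8, x* = 504.2.
With the rebate, buyers effectively pay Pb = Ps − 9, where Ps is the price sellers receive.
Demand in terms of Ps becomes xd = 583 − 1(Ps − 9) = 592 - Ps. Setting this equal to supply: 592 - Ps = -8 + 6.5Ps, so Ps = 80.
Buyers pay Pb = 80 − 9 = 71; x' = -8 + 6.5·80 = 512.
Government outlay = subsidy × quantity = 9 × 512 = 4608.

Government cost = 4608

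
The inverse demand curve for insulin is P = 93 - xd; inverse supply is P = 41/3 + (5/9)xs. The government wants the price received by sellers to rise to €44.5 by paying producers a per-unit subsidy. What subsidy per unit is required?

Required subsidy s = €7 per unit

At a seller price of 44.5, quantity supplied is -24.6 + 1.8·44.5 = 55.5.
Buyers absorb 55.5 only when they pay Pb = 93 − 1·55.5 = 37.5.
s = Ps − Pb = 44.5 − 37.5 = 7.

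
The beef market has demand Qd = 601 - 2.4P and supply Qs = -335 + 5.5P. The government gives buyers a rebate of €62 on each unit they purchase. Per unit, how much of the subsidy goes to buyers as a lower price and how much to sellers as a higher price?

Pre-subsidy: 601 - 2.4P = -335 + 5.5P gives P* = 9360/79, Q* = 25015/79.
With the rebate, buyers effectively pay Pb = Ps − 62, where Ps is the price sellers receive.
Demand in terms of Ps becomes Qd = 601 − 2.4(Ps − 62) = 749.8 - 2.4Ps. Setting this equal to supply: 749.8 - 2.4Ps = -335 + 5.5Ps, so Ps = 10848/79.
Buyers pay Pb = 10848/79 − 62 = 5950/79; Q' = -335 + 5.5·(10848/79) = 33199/79.
Buyers' price falls by P* − Pb = 9360/79 − 5950/79 = 3410/79; sellers' price rises by Ps − P* = 10848/79 − 9360/79 = 1488/79.

Buyers gain 3410/79 per unit; sellers gain 1488/79 per unit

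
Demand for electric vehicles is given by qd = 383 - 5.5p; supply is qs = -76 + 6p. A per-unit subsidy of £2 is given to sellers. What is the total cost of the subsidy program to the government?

Government cost = 7784/23

Pre-subsidy: 383 - 5.5p = -76 + 6p gives p* = 918/23, q* = 3760/23.
With the subsidy, sellers receive ps = pb + 2 for each unit, where pb is the price buyers pay.
Supply in terms of pb becomes qs = -76 + 6(pb + 2) = -64 + 6pb. Setting this equal to demand: 383 - 5.5pb = -64 + 6pb, so pb = 894/23.
Sellers receive ps = 894/23 + 2 = 940/23; q' = 383 − 5.5·(894/23) = 3892/23.
Government outlay = subsidy × quantity = 2 × 3892/23 = 7784/23.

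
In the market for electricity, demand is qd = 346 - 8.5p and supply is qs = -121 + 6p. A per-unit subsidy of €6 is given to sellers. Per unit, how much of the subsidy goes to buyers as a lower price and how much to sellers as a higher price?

Buyers gain 72/29 per unit; sellers gain 102/29 per unit

Pre-subsidy: 346 - 8.5p = -121 + 6p gives p* = 934/29, q* = 2095/29.
With the subsidy, sellers receive ps = pb + 6 for each unit, where pb is the price buyers pay.
Supply in terms of pb becomes qs = -121 + 6(pb + 6) = -85 + 6pb. Setting this equal to demand: 346 - 8.5pb = -85 + 6pb, so pb = 862/29.
Sellers receive ps = 862/29 + 6 = 1036/29; q' = 346 − 8.5·(862/29) = 2707/29.
Buyers' price falls by p* − pb = 934/29 − 862/29 = 72/29; sellers' price rises by ps − p* = 1036/29 − 934/29 = 102/29.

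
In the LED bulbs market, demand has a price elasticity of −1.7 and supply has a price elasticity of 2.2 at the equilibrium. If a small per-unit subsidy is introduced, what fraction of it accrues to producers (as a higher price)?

Producer share = 17/39

For a small subsidy around the equilibrium, the benefit split depends on the relative slopes, which at a point are proportional to the elasticities.
Buyer share = εs/(εs + |εd|) = 2.2/(2.2 + 1.7) = 22/39; seller share = |εd|/(εs + |εd|) = 17/39.
So producers capture 17/39 of the subsidy.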